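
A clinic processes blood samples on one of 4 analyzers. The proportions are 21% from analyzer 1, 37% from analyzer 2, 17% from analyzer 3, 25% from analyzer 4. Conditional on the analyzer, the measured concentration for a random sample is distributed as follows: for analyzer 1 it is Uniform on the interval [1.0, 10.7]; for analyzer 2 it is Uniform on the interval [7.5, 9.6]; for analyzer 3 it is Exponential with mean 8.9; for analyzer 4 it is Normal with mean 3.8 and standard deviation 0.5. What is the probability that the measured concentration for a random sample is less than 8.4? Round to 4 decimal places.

Conditional on each analyzer, P(X < 8.4): 1: 0.762887; 2: 0.428571; 3: 0.610862; 4: 1.
By total probability, P(X < 8.4) = 0.21·0.762887 + 0.37·0.428571 + 0.17·0.610862 + 0.25·1 = 0.672624.

0.6726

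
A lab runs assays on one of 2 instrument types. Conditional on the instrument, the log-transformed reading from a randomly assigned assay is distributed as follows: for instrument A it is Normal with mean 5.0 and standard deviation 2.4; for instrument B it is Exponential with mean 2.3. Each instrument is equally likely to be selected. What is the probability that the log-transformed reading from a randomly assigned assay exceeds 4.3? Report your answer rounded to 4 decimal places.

0.3845

Conditional on each instrument, P(X > 4.3): A: 0.614729; B: 0.154191.
By total probability, P(X > 4.3) = 0.5·0.614729 + 0.5·0.154191 = 0.38446.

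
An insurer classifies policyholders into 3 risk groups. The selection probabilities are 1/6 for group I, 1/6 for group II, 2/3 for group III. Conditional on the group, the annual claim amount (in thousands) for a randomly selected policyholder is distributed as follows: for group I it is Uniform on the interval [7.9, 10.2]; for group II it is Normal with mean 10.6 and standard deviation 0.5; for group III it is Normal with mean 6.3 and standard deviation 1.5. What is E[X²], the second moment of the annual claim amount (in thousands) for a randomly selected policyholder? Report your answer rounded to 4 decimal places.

For each component E[X²] = Var + (mean)², giving I: 82.3433; II: 112.61; III: 41.94.
Overall E[X²] = 0.166667·82.3433 + 0.166667·112.61 + 0.666667·41.94 = 60.4522.

60.4522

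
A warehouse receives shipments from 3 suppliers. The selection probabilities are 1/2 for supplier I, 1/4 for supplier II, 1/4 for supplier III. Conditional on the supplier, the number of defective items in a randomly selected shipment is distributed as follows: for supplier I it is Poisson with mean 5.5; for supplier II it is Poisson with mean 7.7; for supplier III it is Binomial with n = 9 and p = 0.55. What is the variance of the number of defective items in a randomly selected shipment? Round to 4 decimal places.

Per component, I: μ=5.5, E[X²]=35.75; II: μ=7.7, E[X²]=66.99; III: μ=4.95, E[X²]=26.73.
E[X] = 0.5·5.5 + 0.25·7.7 + 0.25·4.95 = 5.9125.
E[X²] = 0.5·35.75 + 0.25·66.99 + 0.25·26.73 = 41.305.
Var(X) = E[X²] − (E[X])² = 41.305 − 34.9577 = 6.34734.

6.3473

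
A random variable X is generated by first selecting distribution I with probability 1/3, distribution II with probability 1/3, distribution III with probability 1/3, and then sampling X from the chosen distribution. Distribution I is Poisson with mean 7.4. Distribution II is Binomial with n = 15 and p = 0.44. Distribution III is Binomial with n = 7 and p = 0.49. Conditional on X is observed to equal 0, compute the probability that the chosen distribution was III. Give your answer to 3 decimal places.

0.920

Likelihoods P(X=0 | ·): I: 0.000611253; II: 0.00016704; III: 0.00897411.
Posterior ∝ prior × likelihood. Numerator for III: 0.333333·0.00897411 = 0.00299137.
Normalizing constant: 0.333333·0.000611253 + 0.333333·0.00016704 + 0.333333·0.00897411 = 0.0032508.
P(III | observation) = 0.00299137 / 0.0032508 = 0.920195.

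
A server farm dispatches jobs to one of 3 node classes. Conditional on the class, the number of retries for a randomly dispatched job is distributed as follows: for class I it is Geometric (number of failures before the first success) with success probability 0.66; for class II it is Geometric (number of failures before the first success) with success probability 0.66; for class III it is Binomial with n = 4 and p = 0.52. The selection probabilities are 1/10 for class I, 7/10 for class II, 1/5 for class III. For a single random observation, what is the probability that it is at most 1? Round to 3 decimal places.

Conditional on each class, P(X ≤ 1): I: 0.8844; II: 0.8844; III: 0.283116.
By total probability, P(X ≤ 1) = 0.1·0.8844 + 0.7·0.8844 + 0.2·0.283116 = 0.764143.

0.764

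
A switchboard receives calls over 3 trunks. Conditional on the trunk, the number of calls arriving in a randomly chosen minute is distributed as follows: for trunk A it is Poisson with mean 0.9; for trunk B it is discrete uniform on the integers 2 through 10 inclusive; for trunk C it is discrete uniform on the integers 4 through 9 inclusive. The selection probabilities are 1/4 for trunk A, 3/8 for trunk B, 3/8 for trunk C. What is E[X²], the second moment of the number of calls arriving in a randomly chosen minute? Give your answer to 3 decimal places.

For each component E[X²] = Var + (mean)², giving A: 1.71; B: 42.6667; C: 45.1667.
Overall E[X²] = 0.25·1.71 + 0.375·42.6667 + 0.375·45.1667 = 33.365.

33.365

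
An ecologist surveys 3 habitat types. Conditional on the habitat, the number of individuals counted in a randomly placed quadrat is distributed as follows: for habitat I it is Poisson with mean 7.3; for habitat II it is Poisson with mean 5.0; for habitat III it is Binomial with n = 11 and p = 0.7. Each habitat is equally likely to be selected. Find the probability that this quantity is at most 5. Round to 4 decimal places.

0.3194

Conditional on each habitat, P(X ≤ 5): I: 0.264043; II: 0.615961; III: 0.0782248.
By total probability, P(X ≤ 5) = 0.333333·0.264043 + 0.333333·0.615961 + 0.333333·0.0782248 = 0.31941.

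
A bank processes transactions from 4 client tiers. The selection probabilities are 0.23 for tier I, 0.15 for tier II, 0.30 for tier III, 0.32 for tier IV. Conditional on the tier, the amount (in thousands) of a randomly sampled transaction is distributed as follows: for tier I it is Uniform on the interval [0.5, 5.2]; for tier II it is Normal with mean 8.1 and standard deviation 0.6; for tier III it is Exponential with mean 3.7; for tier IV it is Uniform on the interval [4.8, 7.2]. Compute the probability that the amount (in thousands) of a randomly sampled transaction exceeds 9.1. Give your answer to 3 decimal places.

0.033

Conditional on each tier, P(X > 9.1): I: 0; II: 0.0477904; III: 0.0854811; IV: 0.
By total probability, P(X > 9.1) = 0.23·0 + 0.15·0.0477904 + 0.3·0.0854811 + 0.32·0 = 0.0328129.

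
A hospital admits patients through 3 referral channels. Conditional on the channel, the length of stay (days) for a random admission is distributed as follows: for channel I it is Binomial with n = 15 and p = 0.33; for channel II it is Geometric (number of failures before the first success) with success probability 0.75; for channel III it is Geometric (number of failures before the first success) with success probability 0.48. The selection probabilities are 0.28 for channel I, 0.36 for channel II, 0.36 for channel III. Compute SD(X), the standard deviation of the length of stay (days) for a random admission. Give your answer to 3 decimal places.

Per component, I: μ=4.95, E[X²]=27.819; II: μ=0.333333, E[X²]=0.555556; III: μ=1.08333, E[X²]=3.43056.
E[X] = 0.28·4.95 + 0.36·0.333333 + 0.36·1.08333 = 1.896.
E[X²] = 0.28·27.819 + 0.36·0.555556 + 0.36·3.43056 = 9.22432.
Var(X) = E[X²] − (E[X])² = 9.22432 − 3.59482 = 5.6295.
SD(X) = √5.6295 = 2.37266.

2.373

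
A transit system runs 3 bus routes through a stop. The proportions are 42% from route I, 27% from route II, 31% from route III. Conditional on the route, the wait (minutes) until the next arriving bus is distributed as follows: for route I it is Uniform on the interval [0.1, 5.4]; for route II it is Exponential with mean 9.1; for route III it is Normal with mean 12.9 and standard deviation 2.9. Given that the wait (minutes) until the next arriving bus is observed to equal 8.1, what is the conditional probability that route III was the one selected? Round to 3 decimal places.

0.471

Likelihoods f(8.1 | ·): I: 0; II: 0.045122; III: 0.0349636.
Posterior ∝ prior × likelihood. Numerator for III: 0.31·0.0349636 = 0.0108387.
Normalizing constant: 0.42·0 + 0.27·0.045122 + 0.31·0.0349636 = 0.0230217.
P(III | observation) = 0.0108387 / 0.0230217 = 0.470805.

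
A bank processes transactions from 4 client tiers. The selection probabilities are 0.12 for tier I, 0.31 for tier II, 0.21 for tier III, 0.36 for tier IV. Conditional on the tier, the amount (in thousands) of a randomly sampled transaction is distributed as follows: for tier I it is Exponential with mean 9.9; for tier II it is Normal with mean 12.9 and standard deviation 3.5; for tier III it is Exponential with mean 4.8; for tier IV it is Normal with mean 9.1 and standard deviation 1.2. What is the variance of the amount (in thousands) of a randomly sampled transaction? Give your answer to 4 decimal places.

29.2140

Per component, I: μ=9.9, E[X²]=196.02; II: μ=12.9, E[X²]=178.66; III: μ=4.8, E[X²]=46.08; IV: μ=9.1, E[X²]=84.25.
E[X] = 0.12·9.9 + 0.31·12.9 + 0.21·4.8 + 0.36·9.1 = 9.471.
E[X²] = 0.12·196.02 + 0.31·178.66 + 0.21·46.08 + 0.36·84.25 = 118.914.
Var(X) = E[X²] − (E[X])² = 118.914 − 89.6998 = 29.214.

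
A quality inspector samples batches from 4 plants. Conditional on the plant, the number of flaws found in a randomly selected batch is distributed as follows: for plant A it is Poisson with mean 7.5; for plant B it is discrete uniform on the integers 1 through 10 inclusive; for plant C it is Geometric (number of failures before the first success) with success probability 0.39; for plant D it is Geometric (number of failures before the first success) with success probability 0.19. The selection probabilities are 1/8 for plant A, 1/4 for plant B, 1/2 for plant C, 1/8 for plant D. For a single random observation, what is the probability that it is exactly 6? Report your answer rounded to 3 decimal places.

0.059

Conditional on each plant, P(X = 6): A: 0.136718; B: 0.1; C: 0.0200929; D: 0.0536616.
By total probability, P(X = 6) = 0.125·0.136718 + 0.25·0.1 + 0.5·0.0200929 + 0.125·0.0536616 = 0.058844.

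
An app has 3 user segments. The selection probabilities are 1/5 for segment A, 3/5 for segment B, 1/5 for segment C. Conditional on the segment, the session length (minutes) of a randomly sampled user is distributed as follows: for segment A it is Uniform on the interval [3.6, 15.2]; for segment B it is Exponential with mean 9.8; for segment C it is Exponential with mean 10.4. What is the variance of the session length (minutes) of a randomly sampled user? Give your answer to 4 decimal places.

81.6011

Per component, A: μ=9.4, E[X²]=99.5733; B: μ=9.8, E[X²]=192.08; C: μ=10.4, E[X²]=216.32.
E[X] = 0.2·9.4 + 0.6·9.8 + 0.2·10.4 = 9.84.
E[X²] = 0.2·99.5733 + 0.6·192.08 + 0.2·216.32 = 178.427.
Var(X) = E[X²] − (E[X])² = 178.427 − 96.8256 = 81.6011.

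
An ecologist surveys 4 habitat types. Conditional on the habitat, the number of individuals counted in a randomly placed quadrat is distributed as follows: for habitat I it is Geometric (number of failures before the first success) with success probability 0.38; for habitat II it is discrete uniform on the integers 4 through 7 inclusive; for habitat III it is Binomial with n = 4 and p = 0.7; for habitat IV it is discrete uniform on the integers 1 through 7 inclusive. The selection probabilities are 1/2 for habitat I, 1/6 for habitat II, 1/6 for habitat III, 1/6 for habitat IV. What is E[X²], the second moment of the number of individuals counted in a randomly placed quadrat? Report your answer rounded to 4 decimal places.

For each component E[X²] = Var + (mean)², giving I: 6.95568; II: 31.5; III: 8.68; IV: 20.
Overall E[X²] = 0.5·6.95568 + 0.166667·31.5 + 0.166667·8.68 + 0.166667·20 = 13.5078.

13.5078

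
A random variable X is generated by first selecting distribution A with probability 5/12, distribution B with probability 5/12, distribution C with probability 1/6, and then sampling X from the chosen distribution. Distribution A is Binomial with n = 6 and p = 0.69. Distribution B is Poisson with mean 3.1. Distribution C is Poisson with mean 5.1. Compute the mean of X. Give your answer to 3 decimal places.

3.867

Component means — A: 4.14; B: 3.1; C: 5.1.
E[X] = 0.416667·4.14 + 0.416667·3.1 + 0.166667·5.1 = 3.86667.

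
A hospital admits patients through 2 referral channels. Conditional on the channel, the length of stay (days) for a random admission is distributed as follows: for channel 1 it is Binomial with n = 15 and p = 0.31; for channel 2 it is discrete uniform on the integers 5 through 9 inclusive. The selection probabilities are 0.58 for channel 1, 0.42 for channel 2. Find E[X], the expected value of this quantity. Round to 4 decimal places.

5.6370

Component means — 1: 4.65; 2: 7.
E[X] = 0.58·4.65 + 0.42·7 = 5.637.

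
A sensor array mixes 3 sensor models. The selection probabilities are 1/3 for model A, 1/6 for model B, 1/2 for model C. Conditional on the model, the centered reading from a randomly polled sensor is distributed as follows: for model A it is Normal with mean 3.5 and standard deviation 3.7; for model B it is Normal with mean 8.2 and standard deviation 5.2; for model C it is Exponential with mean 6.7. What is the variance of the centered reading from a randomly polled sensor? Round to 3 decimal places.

Per component, A: μ=3.5, E[X²]=25.94; B: μ=8.2, E[X²]=94.28; C: μ=6.7, E[X²]=89.78.
E[X] = 0.333333·3.5 + 0.166667·8.2 + 0.5·6.7 = 5.88333.
E[X²] = 0.333333·25.94 + 0.166667·94.28 + 0.5·89.78 = 69.25.
Var(X) = E[X²] − (E[X])² = 69.25 − 34.6136 = 34.6364.

34.636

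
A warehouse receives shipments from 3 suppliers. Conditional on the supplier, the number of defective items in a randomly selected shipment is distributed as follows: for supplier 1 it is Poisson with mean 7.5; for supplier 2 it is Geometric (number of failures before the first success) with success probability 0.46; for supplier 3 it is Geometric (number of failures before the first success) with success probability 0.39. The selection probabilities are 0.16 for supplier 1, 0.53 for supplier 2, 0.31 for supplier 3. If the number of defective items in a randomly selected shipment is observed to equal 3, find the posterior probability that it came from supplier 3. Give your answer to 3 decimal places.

Likelihoods P(X=3 | ·): 1: 0.0388887; 2: 0.0724334; 3: 0.0885226.
Posterior ∝ prior × likelihood. Numerator for 3: 0.31·0.0885226 = 0.027442.
Normalizing constant: 0.16·0.0388887 + 0.53·0.0724334 + 0.31·0.0885226 = 0.0720539.
P(3 | observation) = 0.027442 / 0.0720539 = 0.380854.

0.381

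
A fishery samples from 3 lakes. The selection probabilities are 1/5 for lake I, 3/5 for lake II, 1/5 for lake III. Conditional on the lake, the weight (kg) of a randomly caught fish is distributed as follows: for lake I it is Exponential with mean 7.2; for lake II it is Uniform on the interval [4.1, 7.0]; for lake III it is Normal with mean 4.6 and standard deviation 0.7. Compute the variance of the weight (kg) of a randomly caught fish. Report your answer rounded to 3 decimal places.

Per component, I: μ=7.2, E[X²]=103.68; II: μ=5.55, E[X²]=31.5033; III: μ=4.6, E[X²]=21.65.
E[X] = 0.2·7.2 + 0.6·5.55 + 0.2·4.6 = 5.69.
E[X²] = 0.2·103.68 + 0.6·31.5033 + 0.2·21.65 = 43.968.
Var(X) = E[X²] − (E[X])² = 43.968 − 32.3761 = 11.5919.

11.592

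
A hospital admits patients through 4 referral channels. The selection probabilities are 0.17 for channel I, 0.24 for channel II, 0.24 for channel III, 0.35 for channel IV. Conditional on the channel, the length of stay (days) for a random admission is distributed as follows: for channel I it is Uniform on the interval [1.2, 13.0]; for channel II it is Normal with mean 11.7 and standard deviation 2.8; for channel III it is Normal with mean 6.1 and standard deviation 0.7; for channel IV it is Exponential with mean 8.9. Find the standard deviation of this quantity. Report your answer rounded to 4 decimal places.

5.9930

Per component, I: μ=7.1, E[X²]=62.0133; II: μ=11.7, E[X²]=144.73; III: μ=6.1, E[X²]=37.7; IV: μ=8.9, E[X²]=158.42.
E[X] = 0.17·7.1 + 0.24·11.7 + 0.24·6.1 + 0.35·8.9 = 8.594.
E[X²] = 0.17·62.0133 + 0.24·144.73 + 0.24·37.7 + 0.35·158.42 = 109.772.
Var(X) = E[X²] − (E[X])² = 109.772 − 73.8568 = 35.9156.
SD(X) = √35.9156 = 5.99297.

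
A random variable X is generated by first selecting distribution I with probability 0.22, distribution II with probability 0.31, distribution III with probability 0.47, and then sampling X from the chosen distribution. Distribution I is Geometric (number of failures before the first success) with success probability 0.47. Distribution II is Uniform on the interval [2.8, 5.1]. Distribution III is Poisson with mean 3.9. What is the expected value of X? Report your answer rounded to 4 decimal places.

Component means — I: 1.12766; II: 3.95; III: 3.9.
E[X] = 0.22·1.12766 + 0.31·3.95 + 0.47·3.9 = 3.30559.

3.3056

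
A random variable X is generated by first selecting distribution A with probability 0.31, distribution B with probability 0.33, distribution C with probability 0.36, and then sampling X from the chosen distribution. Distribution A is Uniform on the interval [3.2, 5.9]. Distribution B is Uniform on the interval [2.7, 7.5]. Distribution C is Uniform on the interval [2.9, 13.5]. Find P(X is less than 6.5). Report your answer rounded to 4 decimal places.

Conditional on each component, P(X < 6.5): A: 1; B: 0.791667; C: 0.339623.
By total probability, P(X < 6.5) = 0.31·1 + 0.33·0.791667 + 0.36·0.339623 = 0.693514.

0.6935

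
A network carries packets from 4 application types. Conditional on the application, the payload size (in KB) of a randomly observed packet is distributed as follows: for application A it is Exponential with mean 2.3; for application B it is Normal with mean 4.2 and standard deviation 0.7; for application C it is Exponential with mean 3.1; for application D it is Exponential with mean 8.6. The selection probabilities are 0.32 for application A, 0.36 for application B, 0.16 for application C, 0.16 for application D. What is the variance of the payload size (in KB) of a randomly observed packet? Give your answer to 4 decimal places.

19.6804

Per component, A: μ=2.3, E[X²]=10.58; B: μ=4.2, E[X²]=18.13; C: μ=3.1, E[X²]=19.22; D: μ=8.6, E[X²]=147.92.
E[X] = 0.32·2.3 + 0.36·4.2 + 0.16·3.1 + 0.16·8.6 = 4.12.
E[X²] = 0.32·10.58 + 0.36·18.13 + 0.16·19.22 + 0.16·147.92 = 36.6548.
Var(X) = E[X²] − (E[X])² = 36.6548 − 16.9744 = 19.6804.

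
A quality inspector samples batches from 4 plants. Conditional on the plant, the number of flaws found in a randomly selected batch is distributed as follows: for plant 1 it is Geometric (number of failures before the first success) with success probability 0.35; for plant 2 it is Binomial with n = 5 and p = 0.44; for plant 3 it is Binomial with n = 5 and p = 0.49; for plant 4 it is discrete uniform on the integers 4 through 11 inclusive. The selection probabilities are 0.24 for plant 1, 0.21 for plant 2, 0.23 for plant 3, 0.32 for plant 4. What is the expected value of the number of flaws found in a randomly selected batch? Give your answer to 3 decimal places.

Component means — 1: 1.85714; 2: 2.2; 3: 2.45; 4: 7.5.
E[X] = 0.24·1.85714 + 0.21·2.2 + 0.23·2.45 + 0.32·7.5 = 3.87121.

3.871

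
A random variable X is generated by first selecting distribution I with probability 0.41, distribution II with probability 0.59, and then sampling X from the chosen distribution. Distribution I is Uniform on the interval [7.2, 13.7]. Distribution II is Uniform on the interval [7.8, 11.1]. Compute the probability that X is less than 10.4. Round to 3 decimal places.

0.667

Conditional on each component, P(X < 10.4): I: 0.492308; II: 0.787879.
By total probability, P(X < 10.4) = 0.41·0.492308 + 0.59·0.787879 = 0.666695.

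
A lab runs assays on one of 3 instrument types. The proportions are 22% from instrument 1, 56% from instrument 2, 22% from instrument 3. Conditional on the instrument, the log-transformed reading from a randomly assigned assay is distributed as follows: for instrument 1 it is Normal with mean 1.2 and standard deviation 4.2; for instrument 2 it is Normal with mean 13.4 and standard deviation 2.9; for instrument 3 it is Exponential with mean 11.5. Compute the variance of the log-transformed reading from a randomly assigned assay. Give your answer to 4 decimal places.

61.6020

Per component, 1: μ=1.2, E[X²]=19.08; 2: μ=13.4, E[X²]=187.97; 3: μ=11.5, E[X²]=264.5.
E[X] = 0.22·1.2 + 0.56·13.4 + 0.22·11.5 = 10.298.
E[X²] = 0.22·19.08 + 0.56·187.97 + 0.22·264.5 = 167.651.
Var(X) = E[X²] − (E[X])² = 167.651 − 106.049 = 61.602.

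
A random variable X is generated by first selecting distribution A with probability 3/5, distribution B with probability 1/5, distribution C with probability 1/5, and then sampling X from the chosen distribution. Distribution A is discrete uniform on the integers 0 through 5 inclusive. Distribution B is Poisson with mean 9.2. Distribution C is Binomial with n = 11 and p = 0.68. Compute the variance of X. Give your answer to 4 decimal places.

12.5499

Per component, A: μ=2.5, E[X²]=9.16667; B: μ=9.2, E[X²]=93.84; C: μ=7.48, E[X²]=58.344.
E[X] = 0.6·2.5 + 0.2·9.2 + 0.2·7.48 = 4.836.
E[X²] = 0.6·9.16667 + 0.2·93.84 + 0.2·58.344 = 35.9368.
Var(X) = E[X²] − (E[X])² = 35.9368 − 23.3869 = 12.5499.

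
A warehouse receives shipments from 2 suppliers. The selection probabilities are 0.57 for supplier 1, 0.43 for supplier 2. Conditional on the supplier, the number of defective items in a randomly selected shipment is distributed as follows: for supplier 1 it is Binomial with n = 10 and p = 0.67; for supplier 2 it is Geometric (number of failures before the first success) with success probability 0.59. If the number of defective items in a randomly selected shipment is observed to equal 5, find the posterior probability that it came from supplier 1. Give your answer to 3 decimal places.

Likelihoods P(X=5 | ·): 1: 0.133151; 2: 0.00683552.
Posterior ∝ prior × likelihood. Numerator for 1: 0.57·0.133151 = 0.075896.
Normalizing constant: 0.57·0.133151 + 0.43·0.00683552 = 0.0788353.
P(1 | observation) = 0.075896 / 0.0788353 = 0.962716.

0.963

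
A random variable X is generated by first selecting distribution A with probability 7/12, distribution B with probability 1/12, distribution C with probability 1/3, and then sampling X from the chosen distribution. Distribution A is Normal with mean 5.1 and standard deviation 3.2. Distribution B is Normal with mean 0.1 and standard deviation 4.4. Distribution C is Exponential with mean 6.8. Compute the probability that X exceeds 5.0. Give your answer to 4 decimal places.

Conditional on each component, P(X > 5.0): A: 0.512465; B: 0.132718; C: 0.479364.
By total probability, P(X > 5.0) = 0.583333·0.512465 + 0.0833333·0.132718 + 0.333333·0.479364 = 0.469786.

0.4698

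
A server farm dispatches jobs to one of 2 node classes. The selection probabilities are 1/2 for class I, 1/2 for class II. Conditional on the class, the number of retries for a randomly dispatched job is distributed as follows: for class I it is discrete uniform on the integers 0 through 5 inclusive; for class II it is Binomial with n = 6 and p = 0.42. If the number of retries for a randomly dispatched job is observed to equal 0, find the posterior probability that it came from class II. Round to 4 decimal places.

Likelihoods P(X=0 | ·): I: 0.166667; II: 0.0380687.
Posterior ∝ prior × likelihood. Numerator for II: 0.5·0.0380687 = 0.0190343.
Normalizing constant: 0.5·0.166667 + 0.5·0.0380687 = 0.102368.
P(II | observation) = 0.0190343 / 0.102368 = 0.185941.

0.1859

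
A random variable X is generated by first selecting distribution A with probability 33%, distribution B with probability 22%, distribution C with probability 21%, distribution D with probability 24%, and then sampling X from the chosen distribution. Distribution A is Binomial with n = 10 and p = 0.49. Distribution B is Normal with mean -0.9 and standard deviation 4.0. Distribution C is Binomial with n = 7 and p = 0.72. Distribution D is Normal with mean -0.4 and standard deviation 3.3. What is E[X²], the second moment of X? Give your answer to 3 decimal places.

20.729

For each component E[X²] = Var + (mean)², giving A: 26.509; B: 16.81; C: 26.8128; D: 11.05.
Overall E[X²] = 0.33·26.509 + 0.22·16.81 + 0.21·26.8128 + 0.24·11.05 = 20.7289.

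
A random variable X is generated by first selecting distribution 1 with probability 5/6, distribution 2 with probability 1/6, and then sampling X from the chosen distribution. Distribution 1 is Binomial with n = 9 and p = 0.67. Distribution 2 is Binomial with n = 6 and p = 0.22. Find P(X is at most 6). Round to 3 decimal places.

0.679

Conditional on each component, P(X ≤ 6): 1: 0.614587; 2: 1.
By total probability, P(X ≤ 6) = 0.833333·0.614587 + 0.166667·1 = 0.678823.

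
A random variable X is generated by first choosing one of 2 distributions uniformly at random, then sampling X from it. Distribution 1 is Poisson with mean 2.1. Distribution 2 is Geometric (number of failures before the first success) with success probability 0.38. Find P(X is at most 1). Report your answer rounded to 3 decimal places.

Conditional on each component, P(X ≤ 1): 1: 0.379615; 2: 0.6156.
By total probability, P(X ≤ 1) = 0.5·0.379615 + 0.5·0.6156 = 0.497607.

0.498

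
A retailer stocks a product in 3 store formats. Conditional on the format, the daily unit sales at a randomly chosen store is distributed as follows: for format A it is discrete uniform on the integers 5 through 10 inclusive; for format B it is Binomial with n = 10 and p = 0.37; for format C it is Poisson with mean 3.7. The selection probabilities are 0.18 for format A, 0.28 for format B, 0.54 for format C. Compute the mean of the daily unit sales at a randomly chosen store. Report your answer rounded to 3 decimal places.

4.384

Component means — A: 7.5; B: 3.7; C: 3.7.
E[X] = 0.18·7.5 + 0.28·3.7 + 0.54·3.7 = 4.384.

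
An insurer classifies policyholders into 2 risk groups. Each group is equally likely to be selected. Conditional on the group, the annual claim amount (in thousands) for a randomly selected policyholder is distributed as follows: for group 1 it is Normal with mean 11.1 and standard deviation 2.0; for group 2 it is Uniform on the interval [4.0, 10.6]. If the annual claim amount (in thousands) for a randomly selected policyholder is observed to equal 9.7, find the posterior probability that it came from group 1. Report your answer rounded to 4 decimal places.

Likelihoods f(9.7 | ·): 1: 0.156127; 2: 0.151515.
Posterior ∝ prior × likelihood. Numerator for 1: 0.5·0.156127 = 0.0780635.
Normalizing constant: 0.5·0.156127 + 0.5·0.151515 = 0.153821.
P(1 | observation) = 0.0780635 / 0.153821 = 0.507495.

0.5075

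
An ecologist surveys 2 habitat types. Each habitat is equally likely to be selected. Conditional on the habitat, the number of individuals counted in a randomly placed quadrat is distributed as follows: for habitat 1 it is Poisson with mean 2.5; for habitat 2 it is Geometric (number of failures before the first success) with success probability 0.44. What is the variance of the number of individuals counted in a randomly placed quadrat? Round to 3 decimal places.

Per component, 1: μ=2.5, E[X²]=8.75; 2: μ=1.27273, E[X²]=4.5124.
E[X] = 0.5·2.5 + 0.5·1.27273 = 1.88636.
E[X²] = 0.5·8.75 + 0.5·4.5124 = 6.6312.
Var(X) = E[X²] − (E[X])² = 6.6312 − 3.55837 = 3.07283.

3.073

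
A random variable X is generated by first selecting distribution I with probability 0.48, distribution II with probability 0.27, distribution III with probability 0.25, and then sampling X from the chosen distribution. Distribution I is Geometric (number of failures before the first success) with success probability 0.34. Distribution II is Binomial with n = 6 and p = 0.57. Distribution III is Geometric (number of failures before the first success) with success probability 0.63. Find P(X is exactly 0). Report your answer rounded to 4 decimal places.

0.3224

Conditional on each component, P(X = 0): I: 0.34; II: 0.00632136; III: 0.63.
By total probability, P(X = 0) = 0.48·0.34 + 0.27·0.00632136 + 0.25·0.63 = 0.322407.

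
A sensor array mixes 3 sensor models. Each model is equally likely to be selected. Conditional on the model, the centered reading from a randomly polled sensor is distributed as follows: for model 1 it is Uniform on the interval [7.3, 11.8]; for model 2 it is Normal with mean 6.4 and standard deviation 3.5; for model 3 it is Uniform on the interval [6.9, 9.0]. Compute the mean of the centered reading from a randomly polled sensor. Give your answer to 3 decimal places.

7.967

Component means — 1: 9.55; 2: 6.4; 3: 7.95.
E[X] = 0.333333·9.55 + 0.333333·6.4 + 0.333333·7.95 = 7.96667.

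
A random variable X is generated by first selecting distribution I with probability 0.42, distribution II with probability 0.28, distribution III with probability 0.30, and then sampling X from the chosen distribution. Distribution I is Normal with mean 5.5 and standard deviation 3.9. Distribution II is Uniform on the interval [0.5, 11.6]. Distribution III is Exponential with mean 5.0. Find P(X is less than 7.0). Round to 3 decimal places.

0.663

Conditional on each component, P(X < 7.0): I: 0.649739; II: 0.585586; III: 0.753403.
By total probability, P(X < 7.0) = 0.42·0.649739 + 0.28·0.585586 + 0.3·0.753403 = 0.662875.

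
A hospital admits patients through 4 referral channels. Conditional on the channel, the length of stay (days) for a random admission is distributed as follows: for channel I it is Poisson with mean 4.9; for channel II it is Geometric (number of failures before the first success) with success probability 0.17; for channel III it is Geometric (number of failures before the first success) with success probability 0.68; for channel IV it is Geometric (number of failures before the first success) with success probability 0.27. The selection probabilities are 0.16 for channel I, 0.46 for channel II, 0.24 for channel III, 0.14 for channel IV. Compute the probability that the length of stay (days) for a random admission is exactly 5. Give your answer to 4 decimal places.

0.0672

Conditional on each channel, P(X = 5): I: 0.17529; II: 0.0669637; III: 0.0022817; IV: 0.0559729.
By total probability, P(X = 5) = 0.16·0.17529 + 0.46·0.0669637 + 0.24·0.0022817 + 0.14·0.0559729 = 0.0672335.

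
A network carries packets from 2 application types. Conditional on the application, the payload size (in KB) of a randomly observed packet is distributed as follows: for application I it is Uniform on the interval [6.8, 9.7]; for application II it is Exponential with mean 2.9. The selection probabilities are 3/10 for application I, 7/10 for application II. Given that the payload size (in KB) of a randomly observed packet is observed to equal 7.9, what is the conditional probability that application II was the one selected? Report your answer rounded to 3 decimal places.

Likelihoods f(7.9 | ·): I: 0.344828; II: 0.0226216.
Posterior ∝ prior × likelihood. Numerator for II: 0.7·0.0226216 = 0.0158351.
Normalizing constant: 0.3·0.344828 + 0.7·0.0226216 = 0.119283.
P(II | observation) = 0.0158351 / 0.119283 = 0.132752.

0.133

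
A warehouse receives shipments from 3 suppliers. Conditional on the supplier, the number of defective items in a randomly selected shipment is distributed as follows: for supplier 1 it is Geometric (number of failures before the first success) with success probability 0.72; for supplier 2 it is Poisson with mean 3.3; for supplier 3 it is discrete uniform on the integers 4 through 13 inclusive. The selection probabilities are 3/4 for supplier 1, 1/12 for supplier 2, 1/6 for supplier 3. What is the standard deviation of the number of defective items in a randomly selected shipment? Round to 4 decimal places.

Per component, 1: μ=0.388889, E[X²]=0.691358; 2: μ=3.3, E[X²]=14.19; 3: μ=8.5, E[X²]=80.5.
E[X] = 0.75·0.388889 + 0.0833333·3.3 + 0.166667·8.5 = 1.98333.
E[X²] = 0.75·0.691358 + 0.0833333·14.19 + 0.166667·80.5 = 15.1177.
Var(X) = E[X²] − (E[X])² = 15.1177 − 3.93361 = 11.1841.
SD(X) = √11.1841 = 3.34426.

3.3443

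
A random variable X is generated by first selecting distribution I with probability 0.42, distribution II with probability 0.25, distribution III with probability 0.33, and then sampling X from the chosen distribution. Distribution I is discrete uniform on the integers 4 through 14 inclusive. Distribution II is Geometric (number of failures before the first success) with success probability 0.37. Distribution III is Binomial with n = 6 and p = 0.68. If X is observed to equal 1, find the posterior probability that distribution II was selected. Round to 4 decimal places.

0.9281

Likelihoods P(X=1 | ·): I: 0; II: 0.2331; III: 0.0136902.
Posterior ∝ prior × likelihood. Numerator for II: 0.25·0.2331 = 0.058275.
Normalizing constant: 0.42·0 + 0.25·0.2331 + 0.33·0.0136902 = 0.0627928.
P(II | observation) = 0.058275 / 0.0627928 = 0.928053.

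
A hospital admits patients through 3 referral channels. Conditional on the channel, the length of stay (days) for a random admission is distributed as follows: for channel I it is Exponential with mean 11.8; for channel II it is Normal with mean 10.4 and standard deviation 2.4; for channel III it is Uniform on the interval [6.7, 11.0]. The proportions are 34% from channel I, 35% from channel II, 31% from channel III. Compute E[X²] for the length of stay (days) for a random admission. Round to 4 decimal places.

159.3128

For each component E[X²] = Var + (mean)², giving I: 278.48; II: 113.92; III: 79.8633.
Overall E[X²] = 0.34·278.48 + 0.35·113.92 + 0.31·79.8633 = 159.313.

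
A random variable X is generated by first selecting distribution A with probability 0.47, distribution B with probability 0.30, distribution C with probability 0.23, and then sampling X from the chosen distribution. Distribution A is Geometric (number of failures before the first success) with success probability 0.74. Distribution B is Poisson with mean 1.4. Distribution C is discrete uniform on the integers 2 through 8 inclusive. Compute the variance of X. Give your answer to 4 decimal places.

Per component, A: μ=0.351351, E[X²]=0.598247; B: μ=1.4, E[X²]=3.36; C: μ=5, E[X²]=29.
E[X] = 0.47·0.351351 + 0.3·1.4 + 0.23·5 = 1.73514.
E[X²] = 0.47·0.598247 + 0.3·3.36 + 0.23·29 = 7.95918.
Var(X) = E[X²] − (E[X])² = 7.95918 − 3.01069 = 4.94848.

4.9485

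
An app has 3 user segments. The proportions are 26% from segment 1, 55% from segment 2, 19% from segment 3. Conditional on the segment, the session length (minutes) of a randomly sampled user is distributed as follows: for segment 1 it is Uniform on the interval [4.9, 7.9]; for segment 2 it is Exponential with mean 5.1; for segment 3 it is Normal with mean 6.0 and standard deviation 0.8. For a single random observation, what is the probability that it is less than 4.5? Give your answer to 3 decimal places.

0.328

Conditional on each segment, P(X < 4.5): 1: 0; 2: 0.586192; 3: 0.0303964.
By total probability, P(X < 4.5) = 0.26·0 + 0.55·0.586192 + 0.19·0.0303964 = 0.328181.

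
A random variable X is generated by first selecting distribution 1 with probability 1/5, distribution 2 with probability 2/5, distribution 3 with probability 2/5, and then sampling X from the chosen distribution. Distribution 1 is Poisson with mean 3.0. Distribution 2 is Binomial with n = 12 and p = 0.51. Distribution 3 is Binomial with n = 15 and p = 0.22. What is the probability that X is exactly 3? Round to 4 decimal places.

0.1621

Conditional on each component, P(X = 3): 1: 0.224042; 2: 0.0475224; 3: 0.245705.
By total probability, P(X = 3) = 0.2·0.224042 + 0.4·0.0475224 + 0.4·0.245705 = 0.162099.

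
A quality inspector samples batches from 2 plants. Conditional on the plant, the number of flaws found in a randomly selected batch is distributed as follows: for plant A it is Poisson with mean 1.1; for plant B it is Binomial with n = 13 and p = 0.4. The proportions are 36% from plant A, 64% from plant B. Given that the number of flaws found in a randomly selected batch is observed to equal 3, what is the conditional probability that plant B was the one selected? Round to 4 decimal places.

0.7271

Likelihoods P(X=3 | ·): A: 0.0738419; B: 0.110677.
Posterior ∝ prior × likelihood. Numerator for B: 0.64·0.110677 = 0.0708335.
Normalizing constant: 0.36·0.0738419 + 0.64·0.110677 = 0.0974165.
P(B | observation) = 0.0708335 / 0.0974165 = 0.727119.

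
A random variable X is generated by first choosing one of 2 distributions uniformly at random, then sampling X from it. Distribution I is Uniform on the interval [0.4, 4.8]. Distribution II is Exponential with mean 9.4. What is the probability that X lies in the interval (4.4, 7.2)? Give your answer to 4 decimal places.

Conditional on each component, P(4.4 < X < 7.2): I: 0.0909091; II: 0.161312.
By total probability, P(4.4 < X < 7.2) = 0.5·0.0909091 + 0.5·0.161312 = 0.12611.

0.1261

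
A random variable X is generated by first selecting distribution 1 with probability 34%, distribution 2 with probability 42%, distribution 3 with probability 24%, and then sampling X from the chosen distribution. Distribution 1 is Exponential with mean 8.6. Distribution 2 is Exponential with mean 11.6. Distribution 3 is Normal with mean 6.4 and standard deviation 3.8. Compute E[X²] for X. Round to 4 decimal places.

176.6192

For each component E[X²] = Var + (mean)², giving 1: 147.92; 2: 269.12; 3: 55.4.
Overall E[X²] = 0.34·147.92 + 0.42·269.12 + 0.24·55.4 = 176.619.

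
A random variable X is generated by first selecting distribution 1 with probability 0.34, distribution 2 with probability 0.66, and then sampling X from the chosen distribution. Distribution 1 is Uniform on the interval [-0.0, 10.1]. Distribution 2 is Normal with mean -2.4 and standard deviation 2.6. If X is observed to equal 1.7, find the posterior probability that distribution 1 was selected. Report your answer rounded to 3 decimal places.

Likelihoods f(1.7 | ·): 1: 0.0990099; 2: 0.0442547.
Posterior ∝ prior × likelihood. Numerator for 1: 0.34·0.0990099 = 0.0336634.
Normalizing constant: 0.34·0.0990099 + 0.66·0.0442547 = 0.0628715.
P(1 | observation) = 0.0336634 / 0.0628715 = 0.535431.

0.535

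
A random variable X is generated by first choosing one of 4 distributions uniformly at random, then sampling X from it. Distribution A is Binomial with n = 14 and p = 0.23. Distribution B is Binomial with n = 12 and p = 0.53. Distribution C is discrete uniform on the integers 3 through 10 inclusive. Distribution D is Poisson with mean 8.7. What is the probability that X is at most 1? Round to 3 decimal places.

0.034

Conditional on each component, P(X ≤ 1): A: 0.13346; B: 0.00168848; C: 0; D: 0.00161588.
By total probability, P(X ≤ 1) = 0.25·0.13346 + 0.25·0.00168848 + 0.25·0 + 0.25·0.00161588 = 0.0341912.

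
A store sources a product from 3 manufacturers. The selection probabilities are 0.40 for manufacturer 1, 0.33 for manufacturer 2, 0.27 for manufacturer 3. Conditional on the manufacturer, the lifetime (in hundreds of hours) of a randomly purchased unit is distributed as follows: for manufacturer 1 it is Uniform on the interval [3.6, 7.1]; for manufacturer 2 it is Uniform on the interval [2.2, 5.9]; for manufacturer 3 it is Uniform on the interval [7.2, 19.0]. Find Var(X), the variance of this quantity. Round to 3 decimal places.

Per component, 1: μ=5.35, E[X²]=29.6433; 2: μ=4.05, E[X²]=17.5433; 3: μ=13.1, E[X²]=183.213.
E[X] = 0.4·5.35 + 0.33·4.05 + 0.27·13.1 = 7.0135.
E[X²] = 0.4·29.6433 + 0.33·17.5433 + 0.27·183.213 = 67.1142.
Var(X) = E[X²] − (E[X])² = 67.1142 − 49.1892 = 17.9251.

17.925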